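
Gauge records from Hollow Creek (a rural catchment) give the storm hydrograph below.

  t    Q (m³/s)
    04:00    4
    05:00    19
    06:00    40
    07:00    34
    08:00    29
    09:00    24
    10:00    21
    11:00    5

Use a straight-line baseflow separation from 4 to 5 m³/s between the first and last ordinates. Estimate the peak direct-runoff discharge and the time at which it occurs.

Q_p = 35.71 m³/s at t = 06:00

Subtracting baseflow gives direct-runoff ordinates: 0.00, 14.86, 35.71, 29.57, 24.43, 19.29, 16.14, 0.00 m³/s.
The maximum is 35.71 m³/s, occurring at the reading for t = 06:00.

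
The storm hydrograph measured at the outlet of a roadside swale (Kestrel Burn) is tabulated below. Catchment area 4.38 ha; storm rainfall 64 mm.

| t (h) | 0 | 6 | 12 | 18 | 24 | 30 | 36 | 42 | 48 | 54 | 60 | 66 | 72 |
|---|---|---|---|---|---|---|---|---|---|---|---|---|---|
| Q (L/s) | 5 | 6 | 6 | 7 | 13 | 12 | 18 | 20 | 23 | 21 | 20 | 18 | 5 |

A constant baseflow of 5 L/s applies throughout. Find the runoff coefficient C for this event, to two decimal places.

C ≈ 0.84

ΣQ_DR = 109.0 L/s; V = ΣQ_DR·Δt = 2.354 × 10^6 L.
Runoff depth d = V / A = 53.75 mm.
C = d / P = 53.75 / 64 = 0.84.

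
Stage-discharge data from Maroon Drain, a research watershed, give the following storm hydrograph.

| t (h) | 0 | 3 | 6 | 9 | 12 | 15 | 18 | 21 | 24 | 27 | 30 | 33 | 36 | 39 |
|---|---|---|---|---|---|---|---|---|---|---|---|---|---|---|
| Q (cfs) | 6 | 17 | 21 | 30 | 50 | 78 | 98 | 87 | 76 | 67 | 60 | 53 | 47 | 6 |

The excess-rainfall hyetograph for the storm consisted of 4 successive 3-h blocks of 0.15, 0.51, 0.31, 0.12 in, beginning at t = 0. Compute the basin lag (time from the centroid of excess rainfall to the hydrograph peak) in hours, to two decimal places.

t_L ≈ 12.40 h

Centroid of excess rainfall: t_c = Σ P_i·t̄_i / ΣP_i = 5.6009 h (block centres at 1.5, 4.5, 7.5, 10.5 h).
Hydrograph peak occurs at t = 18 h, so basin lag t_L = 18 − 5.6009 = 12.40 h.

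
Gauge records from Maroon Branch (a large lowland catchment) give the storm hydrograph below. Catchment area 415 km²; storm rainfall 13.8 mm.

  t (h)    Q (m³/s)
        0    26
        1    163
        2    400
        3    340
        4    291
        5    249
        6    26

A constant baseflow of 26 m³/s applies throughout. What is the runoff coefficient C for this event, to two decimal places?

ΣQ_DR = 1313 m³/s; V = ΣQ_DR·Δt = 4.727 × 10^6 m³.
Runoff depth d = V / A = 11.39 mm.
C = d / P = 11.39 / 13.8 = 0.83.

C ≈ 0.83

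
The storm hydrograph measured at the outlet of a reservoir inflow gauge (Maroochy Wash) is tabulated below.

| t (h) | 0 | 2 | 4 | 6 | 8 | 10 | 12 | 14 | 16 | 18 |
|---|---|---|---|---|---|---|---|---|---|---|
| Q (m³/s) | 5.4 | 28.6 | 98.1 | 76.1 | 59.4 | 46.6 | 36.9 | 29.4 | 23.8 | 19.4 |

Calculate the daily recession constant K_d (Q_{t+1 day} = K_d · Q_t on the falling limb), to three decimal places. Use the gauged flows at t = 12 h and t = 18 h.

Between t = 12 h and t = 18 h the flow falls from 36.9 to 19.4 m³/s over 3×2 h = 6 h.
Per-interval ratio K = (19.4/36.9)^(1/3) = 0.8071; K_d = K^(24/2) = 0.076.

K_d ≈ 0.076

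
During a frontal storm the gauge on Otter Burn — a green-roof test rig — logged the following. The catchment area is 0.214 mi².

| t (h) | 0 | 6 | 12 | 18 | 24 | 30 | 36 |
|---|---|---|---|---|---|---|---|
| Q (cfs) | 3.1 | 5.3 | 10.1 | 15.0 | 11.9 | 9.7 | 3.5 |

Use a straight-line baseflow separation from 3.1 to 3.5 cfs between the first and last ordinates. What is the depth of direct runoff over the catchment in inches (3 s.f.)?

Direct runoff: 0.00, 2.13, 6.87, 11.70, 8.53, 6.27, 0.00 cfs; ΣQ_DR = 35.50 cfs.
V = ΣQ_DR · Δt = 35.50 × 21600 s = 7.668 × 10^5 ft³.
Over A = 0.214 mi², depth = V / A = 1.54 in.

d ≈ 1.54 in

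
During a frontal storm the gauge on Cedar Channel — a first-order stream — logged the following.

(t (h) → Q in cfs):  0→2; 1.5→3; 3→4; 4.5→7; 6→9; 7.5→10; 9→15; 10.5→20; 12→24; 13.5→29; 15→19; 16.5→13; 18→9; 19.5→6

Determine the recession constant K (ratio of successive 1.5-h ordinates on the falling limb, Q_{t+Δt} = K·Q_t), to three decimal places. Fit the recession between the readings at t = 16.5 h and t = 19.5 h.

K ≈ 0.679

Using the recession-limb readings at t = 16.5 h and t = 19.5 h: Q falls from 13 to 6 cfs over 2 intervals.
K = (Q₂/Q₁)^(1/2) = (6/13)^(1/2) = 0.679.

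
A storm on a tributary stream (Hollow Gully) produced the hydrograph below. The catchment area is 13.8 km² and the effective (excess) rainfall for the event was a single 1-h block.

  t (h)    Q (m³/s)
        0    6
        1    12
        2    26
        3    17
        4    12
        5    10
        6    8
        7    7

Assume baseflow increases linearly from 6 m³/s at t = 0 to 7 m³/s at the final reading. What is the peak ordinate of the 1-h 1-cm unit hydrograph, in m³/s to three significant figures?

Direct runoff: 0.00, 5.86, 19.71, 10.57, 5.43, 3.29, 1.14, 0.00 m³/s; ΣQ_DR = 46.00 m³/s, peak = 19.71 m³/s.
Runoff depth d = ΣQ_DR·Δt / A = 46.00 × 3600 / (13.8 km²) = 12.00 mm.
The 1-cm UH is the DRH scaled by (10 mm)/d, so U_p = 19.71 × 10/12.00 = 16.4 m³/s.

U_p ≈ 16.4 m³/s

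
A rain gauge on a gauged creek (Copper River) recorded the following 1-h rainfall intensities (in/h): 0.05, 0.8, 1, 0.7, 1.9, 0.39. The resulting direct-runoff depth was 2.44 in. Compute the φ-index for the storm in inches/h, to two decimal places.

Only the 4 blocks with intensity above φ contribute runoff: 0.8, 1, 0.7, 1.9 in/h.
Σ(I−φ)·Δt = d  ⇒  (0.8+1+0.7+1.9 − 4φ)·1 = 2.44
φ = (4.400 − 2.44/1) / 4 = 0.49 in/h.

φ ≈ 0.49 in/h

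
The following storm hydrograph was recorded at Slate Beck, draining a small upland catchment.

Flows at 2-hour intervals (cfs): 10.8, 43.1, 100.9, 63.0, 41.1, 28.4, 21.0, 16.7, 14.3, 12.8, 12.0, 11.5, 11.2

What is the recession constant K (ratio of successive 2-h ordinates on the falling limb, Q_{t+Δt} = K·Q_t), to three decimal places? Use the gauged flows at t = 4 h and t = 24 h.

Using the recession-limb readings at t = 4 h and t = 24 h: Q falls from 100.9 to 11.2 cfs over 10 intervals.
K = (Q₂/Q₁)^(1/10) = (11.2/100.9)^(1/10) = 0.803.

K ≈ 0.803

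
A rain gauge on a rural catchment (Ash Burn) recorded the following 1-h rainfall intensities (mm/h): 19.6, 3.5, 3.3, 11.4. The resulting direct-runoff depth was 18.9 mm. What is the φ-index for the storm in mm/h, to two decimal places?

Only the 2 blocks with intensity above φ contribute runoff: 19.6, 11.4 mm/h.
Σ(I−φ)·Δt = d  ⇒  (19.6+11.4 − 2φ)·1 = 18.9
φ = (31.00 − 18.9/1) / 2 = 6.05 mm/h.

φ ≈ 6.05 mm/h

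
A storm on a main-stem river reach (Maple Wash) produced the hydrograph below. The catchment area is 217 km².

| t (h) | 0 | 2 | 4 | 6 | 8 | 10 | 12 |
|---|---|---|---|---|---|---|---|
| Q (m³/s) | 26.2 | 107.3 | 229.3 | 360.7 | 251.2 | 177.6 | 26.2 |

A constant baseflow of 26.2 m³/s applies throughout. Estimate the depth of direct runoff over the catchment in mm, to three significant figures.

Direct runoff: 0.0, 81.1, 203.1, 334.5, 225.0, 151.4, 0.0 m³/s; ΣQ_DR = 995.1 m³/s.
V = ΣQ_DR · Δt = 995.1 × 7200 s = 7.165 × 10^6 m³.
Over A = 217 km², depth = V / A = 33.0 mm.

d ≈ 33.0 mm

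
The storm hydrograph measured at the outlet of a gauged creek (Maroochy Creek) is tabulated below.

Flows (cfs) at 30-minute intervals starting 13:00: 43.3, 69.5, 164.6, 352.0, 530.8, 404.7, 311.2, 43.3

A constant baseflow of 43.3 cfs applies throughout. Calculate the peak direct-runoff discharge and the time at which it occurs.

Q_p = 487.5 cfs at t = 15:00

Subtracting baseflow gives direct-runoff ordinates: 0.0, 26.2, 121.3, 308.7, 487.5, 361.4, 267.9, 0.0 cfs.
The maximum is 487.5 cfs, occurring at the reading for t = 15:00.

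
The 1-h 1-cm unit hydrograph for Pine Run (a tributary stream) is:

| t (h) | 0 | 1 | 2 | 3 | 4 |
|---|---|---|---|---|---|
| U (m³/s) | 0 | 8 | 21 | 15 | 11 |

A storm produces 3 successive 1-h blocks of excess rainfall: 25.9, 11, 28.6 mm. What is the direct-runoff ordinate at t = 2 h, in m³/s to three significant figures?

Q ≈ 63.2 m³/s

By discrete convolution, Q_j = Σ (P_i / 10 mm) · U_{j−i}.
At t = 2 h (j=2): Q = (25.9/10)·21 + (11/10)·8 + (28.6/10)·0 = 63.2 m³/s.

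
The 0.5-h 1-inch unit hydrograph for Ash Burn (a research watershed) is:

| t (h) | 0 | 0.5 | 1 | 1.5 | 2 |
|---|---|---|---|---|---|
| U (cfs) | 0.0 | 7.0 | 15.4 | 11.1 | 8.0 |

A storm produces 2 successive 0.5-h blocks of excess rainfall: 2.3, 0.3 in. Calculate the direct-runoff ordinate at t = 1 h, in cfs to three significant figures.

Q ≈ 37.5 cfs

By discrete convolution, Q_j = Σ (P_i / 1 in) · U_{j−i}.
At t = 1 h (j=2): Q = (2.3/1)·15.4 + (0.3/1)·7.0 = 37.5 cfs.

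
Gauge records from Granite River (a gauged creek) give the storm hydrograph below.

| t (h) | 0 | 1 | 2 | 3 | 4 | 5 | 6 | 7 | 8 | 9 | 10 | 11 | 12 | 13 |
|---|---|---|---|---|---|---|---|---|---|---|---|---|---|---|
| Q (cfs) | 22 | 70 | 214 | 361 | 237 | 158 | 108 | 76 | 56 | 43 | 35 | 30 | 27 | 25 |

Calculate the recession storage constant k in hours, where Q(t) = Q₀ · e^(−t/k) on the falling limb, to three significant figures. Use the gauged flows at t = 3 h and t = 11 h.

k ≈ 3.22 h

On the falling limb, Q drops from 361 to 30 cfs between t = 3 h and t = 11 h (Δt = 8 h).
k = −Δt / ln(Q₂/Q₁) = −8 / ln(30/361) = 3.22 h.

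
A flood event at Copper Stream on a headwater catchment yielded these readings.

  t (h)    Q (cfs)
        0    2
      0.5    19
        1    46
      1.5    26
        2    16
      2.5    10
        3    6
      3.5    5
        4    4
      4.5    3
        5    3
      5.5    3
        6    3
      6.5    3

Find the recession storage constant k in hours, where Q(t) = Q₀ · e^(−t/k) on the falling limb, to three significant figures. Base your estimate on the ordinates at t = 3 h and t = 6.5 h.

k ≈ 5.05 h

On the falling limb, Q drops from 6 to 3 cfs between t = 3 h and t = 6.5 h (Δt = 3.5 h).
k = −Δt / ln(Q₂/Q₁) = −3.5 / ln(3/6) = 5.05 h.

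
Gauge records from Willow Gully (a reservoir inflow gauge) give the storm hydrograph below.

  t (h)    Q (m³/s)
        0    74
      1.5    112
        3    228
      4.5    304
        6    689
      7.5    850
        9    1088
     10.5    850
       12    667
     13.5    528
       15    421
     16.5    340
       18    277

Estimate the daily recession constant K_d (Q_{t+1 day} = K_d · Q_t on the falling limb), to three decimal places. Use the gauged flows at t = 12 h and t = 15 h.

Between t = 12 h and t = 15 h the flow falls from 667 to 421 m³/s over 2×1.5 h = 3 h.
Per-interval ratio K = (421/667)^(1/2) = 0.7945; K_d = K^(24/1.5) = 0.025.

K_d ≈ 0.025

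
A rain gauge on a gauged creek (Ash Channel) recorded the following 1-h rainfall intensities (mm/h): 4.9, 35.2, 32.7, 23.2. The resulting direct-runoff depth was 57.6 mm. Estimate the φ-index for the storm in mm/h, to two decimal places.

φ ≈ 11.17 mm/h

Only the 3 blocks with intensity above φ contribute runoff: 35.2, 32.7, 23.2 mm/h.
Σ(I−φ)·Δt = d  ⇒  (35.2+32.7+23.2 − 3φ)·1 = 57.6
φ = (91.10 − 57.6/1) / 3 = 11.17 mm/h.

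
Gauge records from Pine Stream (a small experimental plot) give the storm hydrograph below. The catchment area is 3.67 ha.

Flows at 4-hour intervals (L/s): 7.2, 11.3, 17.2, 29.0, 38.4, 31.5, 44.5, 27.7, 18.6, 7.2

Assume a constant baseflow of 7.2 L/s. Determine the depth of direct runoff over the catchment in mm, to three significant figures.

d ≈ 63.0 mm

Direct runoff: 0.0, 4.1, 10.0, 21.8, 31.2, 24.3, 37.3, 20.5, 11.4, 0.0 L/s; ΣQ_DR = 160.6 L/s.
V = ΣQ_DR · Δt = 160.6 × 14400 s = 2.313 × 10^6 L.
Over A = 3.67 ha, depth = V / A = 63.0 mm.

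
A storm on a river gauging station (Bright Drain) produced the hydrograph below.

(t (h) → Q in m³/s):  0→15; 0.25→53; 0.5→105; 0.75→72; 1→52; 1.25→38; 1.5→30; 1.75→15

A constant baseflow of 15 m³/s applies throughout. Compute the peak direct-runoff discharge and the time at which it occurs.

Q_p = 90.0 m³/s at t = 0.5 h

Subtracting baseflow gives direct-runoff ordinates: 0.0, 38.0, 90.0, 57.0, 37.0, 23.0, 15.0, 0.0 m³/s.
The maximum is 90.0 m³/s, occurring at the reading for t = 0.5 h.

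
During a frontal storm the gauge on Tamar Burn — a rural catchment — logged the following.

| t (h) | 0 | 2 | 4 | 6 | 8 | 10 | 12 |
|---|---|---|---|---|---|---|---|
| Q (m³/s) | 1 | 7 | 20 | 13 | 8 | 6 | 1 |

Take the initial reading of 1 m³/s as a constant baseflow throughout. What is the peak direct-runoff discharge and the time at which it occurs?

Subtracting baseflow gives direct-runoff ordinates: 0.0, 6.0, 19.0, 12.0, 7.0, 5.0, 0.0 m³/s.
The maximum is 19.0 m³/s, occurring at the reading for t = 4 h.

Q_p = 19.0 m³/s at t = 4 h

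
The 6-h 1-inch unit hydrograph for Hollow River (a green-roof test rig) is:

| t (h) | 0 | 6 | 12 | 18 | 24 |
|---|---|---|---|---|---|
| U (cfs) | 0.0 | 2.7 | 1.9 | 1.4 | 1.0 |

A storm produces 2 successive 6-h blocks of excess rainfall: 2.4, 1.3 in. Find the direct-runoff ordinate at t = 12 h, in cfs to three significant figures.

Q ≈ 8.07 cfs

By discrete convolution, Q_j = Σ (P_i / 1 in) · U_{j−i}.
At t = 12 h (j=2): Q = (2.4/1)·1.9 + (1.3/1)·2.7 = 8.07 cfs.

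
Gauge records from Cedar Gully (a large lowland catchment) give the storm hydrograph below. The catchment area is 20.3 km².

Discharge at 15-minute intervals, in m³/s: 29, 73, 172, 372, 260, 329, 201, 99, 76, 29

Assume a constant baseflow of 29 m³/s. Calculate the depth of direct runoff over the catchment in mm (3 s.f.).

d ≈ 59.9 mm

Direct runoff: 0.0, 44.0, 143.0, 343.0, 231.0, 300.0, 172.0, 70.0, 47.0, 0.0 m³/s; ΣQ_DR = 1350 m³/s.
V = ΣQ_DR · Δt = 1350 × 900 s = 1.215 × 10^6 m³.
Over A = 20.3 km², depth = V / A = 59.9 mm.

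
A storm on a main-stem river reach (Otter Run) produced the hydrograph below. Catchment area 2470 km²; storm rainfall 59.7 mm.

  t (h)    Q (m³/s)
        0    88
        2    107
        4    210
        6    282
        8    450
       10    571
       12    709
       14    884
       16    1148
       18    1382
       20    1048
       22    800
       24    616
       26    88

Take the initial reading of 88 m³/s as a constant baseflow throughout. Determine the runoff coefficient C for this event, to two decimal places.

C ≈ 0.35

ΣQ_DR = 7151 m³/s; V = ΣQ_DR·Δt = 5.149 × 10^7 m³.
Runoff depth d = V / A = 20.85 mm.
C = d / P = 20.85 / 59.7 = 0.35.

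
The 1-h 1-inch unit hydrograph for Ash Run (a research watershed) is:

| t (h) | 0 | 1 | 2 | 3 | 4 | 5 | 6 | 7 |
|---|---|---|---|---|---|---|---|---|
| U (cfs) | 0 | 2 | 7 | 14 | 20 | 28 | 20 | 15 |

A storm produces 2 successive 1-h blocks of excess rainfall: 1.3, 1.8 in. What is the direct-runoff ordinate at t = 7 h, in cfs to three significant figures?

Q ≈ 55.5 cfs

By discrete convolution, Q_j = Σ (P_i / 1 in) · U_{j−i}.
At t = 7 h (j=7): Q = (1.3/1)·15 + (1.8/1)·20 = 55.5 cfs.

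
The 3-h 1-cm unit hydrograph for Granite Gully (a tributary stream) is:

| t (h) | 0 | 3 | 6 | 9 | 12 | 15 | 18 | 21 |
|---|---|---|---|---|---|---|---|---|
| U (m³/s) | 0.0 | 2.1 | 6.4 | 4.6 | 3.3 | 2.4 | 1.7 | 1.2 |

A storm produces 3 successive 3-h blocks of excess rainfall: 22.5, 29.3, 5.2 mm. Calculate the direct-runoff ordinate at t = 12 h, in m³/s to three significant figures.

By discrete convolution, Q_j = Σ (P_i / 10 mm) · U_{j−i}.
At t = 12 h (j=4): Q = (22.5/10)·3.3 + (29.3/10)·4.6 + (5.2/10)·6.4 = 24.2 m³/s.

Q ≈ 24.2 m³/s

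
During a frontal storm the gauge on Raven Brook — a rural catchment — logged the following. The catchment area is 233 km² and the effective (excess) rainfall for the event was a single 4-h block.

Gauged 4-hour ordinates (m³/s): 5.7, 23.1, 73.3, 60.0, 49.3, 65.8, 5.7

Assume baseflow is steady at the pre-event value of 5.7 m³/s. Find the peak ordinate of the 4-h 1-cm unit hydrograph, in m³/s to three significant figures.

U_p ≈ 45.0 m³/s

Direct runoff: 0.0, 17.4, 67.6, 54.3, 43.6, 60.1, 0.0 m³/s; ΣQ_DR = 243.0 m³/s, peak = 67.6 m³/s.
Runoff depth d = ΣQ_DR·Δt / A = 243.0 × 14400 / (233 km²) = 15.02 mm.
The 1-cm UH is the DRH scaled by (10 mm)/d, so U_p = 67.6 × 10/15.02 = 45.0 m³/s.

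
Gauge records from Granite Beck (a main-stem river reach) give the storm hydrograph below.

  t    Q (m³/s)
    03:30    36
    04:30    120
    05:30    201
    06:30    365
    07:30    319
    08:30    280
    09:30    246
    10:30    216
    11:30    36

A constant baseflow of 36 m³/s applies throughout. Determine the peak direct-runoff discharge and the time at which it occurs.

Q_p = 329.0 m³/s at t = 06:30

Subtracting baseflow gives direct-runoff ordinates: 0.0, 84.0, 165.0, 329.0, 283.0, 244.0, 210.0, 180.0, 0.0 m³/s.
The maximum is 329.0 m³/s, occurring at the reading for t = 06:30.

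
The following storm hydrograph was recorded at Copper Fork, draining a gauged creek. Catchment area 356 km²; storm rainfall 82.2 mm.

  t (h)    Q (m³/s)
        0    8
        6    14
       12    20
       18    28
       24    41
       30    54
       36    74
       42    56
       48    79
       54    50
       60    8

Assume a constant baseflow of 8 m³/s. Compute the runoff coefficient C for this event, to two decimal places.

ΣQ_DR = 344.0 m³/s; V = ΣQ_DR·Δt = 7.430 × 10^6 m³.
Runoff depth d = V / A = 20.87 mm.
C = d / P = 20.87 / 82.2 = 0.25.

C ≈ 0.25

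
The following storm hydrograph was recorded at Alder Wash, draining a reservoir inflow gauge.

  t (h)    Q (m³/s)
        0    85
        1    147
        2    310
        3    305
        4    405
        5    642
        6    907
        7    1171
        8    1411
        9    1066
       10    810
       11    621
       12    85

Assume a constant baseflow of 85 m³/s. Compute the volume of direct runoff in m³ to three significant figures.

V ≈ 2.47 × 10^7 m³

Direct-runoff ordinates (Q − Q_b): 0.0, 62.0, 225.0, 220.0, 320.0, 557.0, 822.0, 1086.0, 1326.0, 981.0, 725.0, 536.0, 0.0 m³/s.
ΣQ_DR = 6860 m³/s.
With Δt = 1 h = 3600 s, V = ΣQ_DR · Δt = 6860 × 3600 = 2.47 × 10^7 m³.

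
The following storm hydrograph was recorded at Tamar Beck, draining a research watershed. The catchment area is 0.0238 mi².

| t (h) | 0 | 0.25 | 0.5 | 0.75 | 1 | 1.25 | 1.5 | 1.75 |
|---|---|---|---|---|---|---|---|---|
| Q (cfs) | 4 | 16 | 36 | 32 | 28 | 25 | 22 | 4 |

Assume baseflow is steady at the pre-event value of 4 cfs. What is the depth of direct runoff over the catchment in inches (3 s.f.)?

Direct runoff: 0.0, 12.0, 32.0, 28.0, 24.0, 21.0, 18.0, 0.0 cfs; ΣQ_DR = 135.0 cfs.
V = ΣQ_DR · Δt = 135.0 × 900 s = 1.215 × 10^5 ft³.
Over A = 0.0238 mi², depth = V / A = 2.20 in.

d ≈ 2.20 in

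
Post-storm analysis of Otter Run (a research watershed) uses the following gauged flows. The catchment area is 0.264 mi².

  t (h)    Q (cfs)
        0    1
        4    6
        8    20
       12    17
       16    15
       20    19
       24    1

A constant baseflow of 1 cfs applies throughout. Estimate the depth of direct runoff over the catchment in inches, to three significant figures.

d ≈ 1.69 in

Direct runoff: 0.0, 5.0, 19.0, 16.0, 14.0, 18.0, 0.0 cfs; ΣQ_DR = 72.00 cfs.
V = ΣQ_DR · Δt = 72.00 × 14400 s = 1.037 × 10^6 ft³.
Over A = 0.264 mi², depth = V / A = 1.69 in.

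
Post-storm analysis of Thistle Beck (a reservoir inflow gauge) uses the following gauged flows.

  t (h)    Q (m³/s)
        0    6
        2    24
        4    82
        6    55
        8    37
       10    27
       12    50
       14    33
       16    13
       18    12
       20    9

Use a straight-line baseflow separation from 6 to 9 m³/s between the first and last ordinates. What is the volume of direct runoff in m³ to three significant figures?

Direct-runoff ordinates (Q − Q_b): 0.00, 17.70, 75.40, 48.10, 29.80, 19.50, 42.20, 24.90, 4.60, 3.30, 0.00 m³/s.
ΣQ_DR = 265.5 m³/s.
With Δt = 2 h = 7200 s, V = ΣQ_DR · Δt = 265.5 × 7200 = 1.91 × 10^6 m³.

V ≈ 1.91 × 10^6 m³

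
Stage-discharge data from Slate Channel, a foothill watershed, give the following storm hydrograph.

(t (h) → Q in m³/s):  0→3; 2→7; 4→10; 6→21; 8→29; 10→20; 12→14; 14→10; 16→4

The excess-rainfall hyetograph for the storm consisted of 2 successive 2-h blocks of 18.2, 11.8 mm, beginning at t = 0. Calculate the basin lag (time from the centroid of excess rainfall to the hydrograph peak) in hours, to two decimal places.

t_L ≈ 6.21 h

Centroid of excess rainfall: t_c = Σ P_i·t̄_i / ΣP_i = 1.7867 h (block centres at 1, 3 h).
Hydrograph peak occurs at t = 8 h, so basin lag t_L = 8 − 1.7867 = 6.21 h.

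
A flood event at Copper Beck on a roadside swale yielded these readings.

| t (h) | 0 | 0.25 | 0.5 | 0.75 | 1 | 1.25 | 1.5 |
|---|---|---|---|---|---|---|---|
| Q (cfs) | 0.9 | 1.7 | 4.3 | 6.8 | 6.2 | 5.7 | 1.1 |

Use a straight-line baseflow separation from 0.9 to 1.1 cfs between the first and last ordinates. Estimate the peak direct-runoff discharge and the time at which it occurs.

Subtracting baseflow gives direct-runoff ordinates: 0.00, 0.77, 3.33, 5.80, 5.17, 4.63, 0.00 cfs.
The maximum is 5.80 cfs, occurring at the reading for t = 0.75 h.

Q_p = 5.80 cfs at t = 0.75 h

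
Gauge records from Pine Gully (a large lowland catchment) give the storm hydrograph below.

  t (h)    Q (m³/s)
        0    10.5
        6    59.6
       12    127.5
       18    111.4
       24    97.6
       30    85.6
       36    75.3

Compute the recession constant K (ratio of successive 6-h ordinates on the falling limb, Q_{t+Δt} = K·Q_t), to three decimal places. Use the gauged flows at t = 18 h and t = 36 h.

K ≈ 0.878

Using the recession-limb readings at t = 18 h and t = 36 h: Q falls from 111.4 to 75.3 m³/s over 3 intervals.
K = (Q₂/Q₁)^(1/3) = (75.3/111.4)^(1/3) = 0.878.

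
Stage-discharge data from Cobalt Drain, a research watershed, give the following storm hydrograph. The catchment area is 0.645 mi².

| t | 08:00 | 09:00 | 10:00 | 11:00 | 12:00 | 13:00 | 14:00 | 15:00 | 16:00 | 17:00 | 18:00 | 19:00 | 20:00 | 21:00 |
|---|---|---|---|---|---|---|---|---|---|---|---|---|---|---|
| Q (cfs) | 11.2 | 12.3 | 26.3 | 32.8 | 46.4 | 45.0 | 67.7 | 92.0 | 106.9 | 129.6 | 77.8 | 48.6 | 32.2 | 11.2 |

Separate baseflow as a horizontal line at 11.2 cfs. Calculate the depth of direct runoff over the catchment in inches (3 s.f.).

d ≈ 1.40 in

Direct runoff: 0.0, 1.1, 15.1, 21.6, 35.2, 33.8, 56.5, 80.8, 95.7, 118.4, 66.6, 37.4, 21.0, 0.0 cfs; ΣQ_DR = 583.2 cfs.
V = ΣQ_DR · Δt = 583.2 × 3600 s = 2.100 × 10^6 ft³.
Over A = 0.645 mi², depth = V / A = 1.40 in.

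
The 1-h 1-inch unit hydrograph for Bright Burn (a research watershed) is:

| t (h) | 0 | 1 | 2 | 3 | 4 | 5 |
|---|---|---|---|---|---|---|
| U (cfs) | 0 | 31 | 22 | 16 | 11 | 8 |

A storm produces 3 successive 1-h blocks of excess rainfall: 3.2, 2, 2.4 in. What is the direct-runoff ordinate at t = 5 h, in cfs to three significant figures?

By discrete convolution, Q_j = Σ (P_i / 1 in) · U_{j−i}.
At t = 5 h (j=5): Q = (3.2/1)·8 + (2/1)·11 + (2.4/1)·16 = 86.0 cfs.

Q ≈ 86.0 cfs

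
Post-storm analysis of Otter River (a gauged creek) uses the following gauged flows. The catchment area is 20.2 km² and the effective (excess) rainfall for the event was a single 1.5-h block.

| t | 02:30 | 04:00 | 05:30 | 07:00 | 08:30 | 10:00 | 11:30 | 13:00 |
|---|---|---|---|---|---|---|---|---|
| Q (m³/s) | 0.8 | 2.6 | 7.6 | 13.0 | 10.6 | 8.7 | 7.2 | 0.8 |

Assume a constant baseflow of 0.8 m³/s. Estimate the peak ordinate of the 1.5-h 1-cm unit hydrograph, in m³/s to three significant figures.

U_p ≈ 10.2 m³/s

Direct runoff: 0.0, 1.8, 6.8, 12.2, 9.8, 7.9, 6.4, 0.0 m³/s; ΣQ_DR = 44.90 m³/s, peak = 12.2 m³/s.
Runoff depth d = ΣQ_DR·Δt / A = 44.90 × 5400 / (20.2 km²) = 12.00 mm.
The 1-cm UH is the DRH scaled by (10 mm)/d, so U_p = 12.2 × 10/12.00 = 10.2 m³/s.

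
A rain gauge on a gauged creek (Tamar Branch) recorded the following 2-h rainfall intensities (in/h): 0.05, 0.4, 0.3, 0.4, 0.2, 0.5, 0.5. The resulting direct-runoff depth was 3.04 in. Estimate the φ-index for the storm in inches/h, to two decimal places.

φ ≈ 0.13 in/h

Only the 6 blocks with intensity above φ contribute runoff: 0.4, 0.3, 0.4, 0.2, 0.5, 0.5 in/h.
Σ(I−φ)·Δt = d  ⇒  (0.4+0.3+0.4+0.2+0.5+0.5 − 6φ)·2 = 3.04
φ = (2.300 − 3.04/2) / 6 = 0.13 in/h.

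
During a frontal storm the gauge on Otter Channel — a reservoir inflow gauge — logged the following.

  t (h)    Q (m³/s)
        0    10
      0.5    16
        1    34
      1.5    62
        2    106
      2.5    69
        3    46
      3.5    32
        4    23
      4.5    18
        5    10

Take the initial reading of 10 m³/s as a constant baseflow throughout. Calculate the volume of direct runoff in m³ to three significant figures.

V ≈ 5.69 × 10^5 m³

Direct-runoff ordinates (Q − Q_b): 0.0, 6.0, 24.0, 52.0, 96.0, 59.0, 36.0, 22.0, 13.0, 8.0, 0.0 m³/s.
ΣQ_DR = 316.0 m³/s.
With Δt = 0.5 h = 1800 s, V = ΣQ_DR · Δt = 316.0 × 1800 = 5.69 × 10^5 m³.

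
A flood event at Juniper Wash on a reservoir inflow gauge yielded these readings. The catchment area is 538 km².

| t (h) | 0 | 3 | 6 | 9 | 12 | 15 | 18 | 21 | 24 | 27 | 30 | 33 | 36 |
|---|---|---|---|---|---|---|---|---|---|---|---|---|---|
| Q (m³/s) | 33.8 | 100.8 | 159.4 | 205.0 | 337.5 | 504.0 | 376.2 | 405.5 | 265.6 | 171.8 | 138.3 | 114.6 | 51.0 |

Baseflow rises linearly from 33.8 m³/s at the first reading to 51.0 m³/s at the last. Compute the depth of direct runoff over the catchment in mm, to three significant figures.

d ≈ 46.4 mm

Direct runoff: 0.00, 65.57, 122.73, 166.90, 297.97, 463.03, 333.80, 361.67, 220.33, 125.10, 90.17, 65.03, 0.00 m³/s; ΣQ_DR = 2312 m³/s.
V = ΣQ_DR · Δt = 2312 × 10800 s = 2.497 × 10^7 m³.
Over A = 538 km², depth = V / A = 46.4 mm.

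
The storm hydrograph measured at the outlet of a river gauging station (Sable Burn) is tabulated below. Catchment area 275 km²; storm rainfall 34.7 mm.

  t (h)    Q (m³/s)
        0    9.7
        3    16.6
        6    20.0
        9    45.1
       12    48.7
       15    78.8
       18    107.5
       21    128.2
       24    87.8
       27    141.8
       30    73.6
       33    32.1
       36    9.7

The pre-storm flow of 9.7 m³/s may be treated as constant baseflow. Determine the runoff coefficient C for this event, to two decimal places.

C ≈ 0.76

ΣQ_DR = 673.5 m³/s; V = ΣQ_DR·Δt = 7.274 × 10^6 m³.
Runoff depth d = V / A = 26.45 mm.
C = d / P = 26.45 / 34.7 = 0.76.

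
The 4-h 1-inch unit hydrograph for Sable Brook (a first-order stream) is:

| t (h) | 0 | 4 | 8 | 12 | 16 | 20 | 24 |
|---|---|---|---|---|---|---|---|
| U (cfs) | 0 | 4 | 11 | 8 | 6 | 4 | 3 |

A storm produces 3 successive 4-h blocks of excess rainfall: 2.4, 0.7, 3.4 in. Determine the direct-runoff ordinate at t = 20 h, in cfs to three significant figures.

Q ≈ 41.0 cfs

By discrete convolution, Q_j = Σ (P_i / 1 in) · U_{j−i}.
At t = 20 h (j=5): Q = (2.4/1)·4 + (0.7/1)·6 + (3.4/1)·8 = 41.0 cfs.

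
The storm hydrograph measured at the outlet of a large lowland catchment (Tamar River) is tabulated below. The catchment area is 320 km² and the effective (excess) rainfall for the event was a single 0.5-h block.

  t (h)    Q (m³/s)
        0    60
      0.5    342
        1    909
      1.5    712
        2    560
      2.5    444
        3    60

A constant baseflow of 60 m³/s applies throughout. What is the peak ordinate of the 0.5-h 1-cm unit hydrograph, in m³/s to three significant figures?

Direct runoff: 0.0, 282.0, 849.0, 652.0, 500.0, 384.0, 0.0 m³/s; ΣQ_DR = 2667 m³/s, peak = 849.0 m³/s.
Runoff depth d = ΣQ_DR·Δt / A = 2667 × 1800 / (320 km²) = 15.00 mm.
The 1-cm UH is the DRH scaled by (10 mm)/d, so U_p = 849.0 × 10/15.00 = 566 m³/s.

U_p ≈ 566 m³/s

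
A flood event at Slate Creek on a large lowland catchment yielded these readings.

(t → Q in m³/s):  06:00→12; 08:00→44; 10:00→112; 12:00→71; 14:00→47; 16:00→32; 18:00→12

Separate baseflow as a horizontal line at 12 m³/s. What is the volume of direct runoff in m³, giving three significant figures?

V ≈ 1.77 × 10^6 m³

Direct-runoff ordinates (Q − Q_b): 0.0, 32.0, 100.0, 59.0, 35.0, 20.0, 0.0 m³/s.
ΣQ_DR = 246.0 m³/s.
With Δt = 2 h = 7200 s, V = ΣQ_DR · Δt = 246.0 × 7200 = 1.77 × 10^6 m³.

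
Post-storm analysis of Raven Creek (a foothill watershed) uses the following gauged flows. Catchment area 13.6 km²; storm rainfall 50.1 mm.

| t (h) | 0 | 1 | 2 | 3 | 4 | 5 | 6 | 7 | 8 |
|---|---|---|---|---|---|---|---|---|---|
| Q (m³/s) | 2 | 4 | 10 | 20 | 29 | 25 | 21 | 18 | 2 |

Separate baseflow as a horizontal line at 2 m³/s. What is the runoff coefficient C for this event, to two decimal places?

C ≈ 0.60

ΣQ_DR = 113.0 m³/s; V = ΣQ_DR·Δt = 4.068 × 10^5 m³.
Runoff depth d = V / A = 29.91 mm.
C = d / P = 29.91 / 50.1 = 0.60.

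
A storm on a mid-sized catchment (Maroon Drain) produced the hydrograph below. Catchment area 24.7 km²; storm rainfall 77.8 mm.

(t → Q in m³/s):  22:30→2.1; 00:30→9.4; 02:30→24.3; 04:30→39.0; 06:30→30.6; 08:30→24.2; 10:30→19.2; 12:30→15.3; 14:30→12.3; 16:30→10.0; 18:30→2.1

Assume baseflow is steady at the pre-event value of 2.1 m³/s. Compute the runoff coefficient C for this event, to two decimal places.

ΣQ_DR = 165.4 m³/s; V = ΣQ_DR·Δt = 1.191 × 10^6 m³.
Runoff depth d = V / A = 48.21 mm.
C = d / P = 48.21 / 77.8 = 0.62.

C ≈ 0.62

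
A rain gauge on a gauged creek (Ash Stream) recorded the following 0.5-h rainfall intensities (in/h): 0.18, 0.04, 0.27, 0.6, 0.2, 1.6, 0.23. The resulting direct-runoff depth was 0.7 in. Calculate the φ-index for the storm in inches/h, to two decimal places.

φ ≈ 0.40 in/h

Only the 2 blocks with intensity above φ contribute runoff: 0.6, 1.6 in/h.
Σ(I−φ)·Δt = d  ⇒  (0.6+1.6 − 2φ)·0.5 = 0.7
φ = (2.200 − 0.7/0.5) / 2 = 0.40 in/h.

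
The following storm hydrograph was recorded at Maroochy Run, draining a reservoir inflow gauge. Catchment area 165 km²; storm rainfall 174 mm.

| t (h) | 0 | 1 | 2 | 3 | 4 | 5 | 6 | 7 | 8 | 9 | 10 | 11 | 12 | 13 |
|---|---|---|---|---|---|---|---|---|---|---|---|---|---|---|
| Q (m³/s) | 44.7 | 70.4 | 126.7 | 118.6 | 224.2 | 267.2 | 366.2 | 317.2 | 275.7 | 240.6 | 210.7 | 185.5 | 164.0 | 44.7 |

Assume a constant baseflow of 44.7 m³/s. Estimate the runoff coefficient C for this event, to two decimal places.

ΣQ_DR = 2031 m³/s; V = ΣQ_DR·Δt = 7.310 × 10^6 m³.
Runoff depth d = V / A = 44.30 mm.
C = d / P = 44.30 / 174 = 0.25.

C ≈ 0.25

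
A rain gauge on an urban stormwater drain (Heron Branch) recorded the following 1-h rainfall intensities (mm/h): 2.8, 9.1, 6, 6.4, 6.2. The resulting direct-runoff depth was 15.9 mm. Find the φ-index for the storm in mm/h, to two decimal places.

Only the 4 blocks with intensity above φ contribute runoff: 9.1, 6, 6.4, 6.2 mm/h.
Σ(I−φ)·Δt = d  ⇒  (9.1+6+6.4+6.2 − 4φ)·1 = 15.9
φ = (27.70 − 15.9/1) / 4 = 2.95 mm/h.

φ ≈ 2.95 mm/h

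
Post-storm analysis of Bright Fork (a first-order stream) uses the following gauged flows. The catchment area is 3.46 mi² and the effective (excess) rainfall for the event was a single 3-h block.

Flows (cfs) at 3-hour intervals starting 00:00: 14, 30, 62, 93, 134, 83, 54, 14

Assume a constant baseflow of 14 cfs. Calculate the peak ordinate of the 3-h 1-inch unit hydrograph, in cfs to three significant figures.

Direct runoff: 0.0, 16.0, 48.0, 79.0, 120.0, 69.0, 40.0, 0.0 cfs; ΣQ_DR = 372.0 cfs, peak = 120.0 cfs.
Runoff depth d = ΣQ_DR·Δt / A = 372.0 × 10800 / (3.46 mi²) = 0.4998 in.
The 1-inch UH is the DRH scaled by (1 in)/d, so U_p = 120.0 × 1/0.4998 = 240 cfs.

U_p ≈ 240 cfs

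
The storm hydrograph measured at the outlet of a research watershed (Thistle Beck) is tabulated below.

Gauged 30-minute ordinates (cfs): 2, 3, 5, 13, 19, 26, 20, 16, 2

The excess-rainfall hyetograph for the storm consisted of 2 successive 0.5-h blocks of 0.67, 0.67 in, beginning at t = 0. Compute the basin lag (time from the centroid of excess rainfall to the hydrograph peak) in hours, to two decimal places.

Centroid of excess rainfall: t_c = Σ P_i·t̄_i / ΣP_i = 0.5000 h (block centres at 0.25, 0.75 h).
Hydrograph peak occurs at t = 2.5 h, so basin lag t_L = 2.5 − 0.5000 = 2.00 h.

t_L ≈ 2.00 h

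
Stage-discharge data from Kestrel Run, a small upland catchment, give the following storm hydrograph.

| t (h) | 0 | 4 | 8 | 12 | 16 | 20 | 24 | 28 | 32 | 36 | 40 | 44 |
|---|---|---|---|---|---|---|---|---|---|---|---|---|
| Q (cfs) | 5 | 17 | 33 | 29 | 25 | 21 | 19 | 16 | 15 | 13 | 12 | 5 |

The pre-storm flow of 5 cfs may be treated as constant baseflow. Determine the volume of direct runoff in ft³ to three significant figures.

V ≈ 2.16 × 10^6 ft³

Direct-runoff ordinates (Q − Q_b): 0.0, 12.0, 28.0, 24.0, 20.0, 16.0, 14.0, 11.0, 10.0, 8.0, 7.0, 0.0 cfs.
ΣQ_DR = 150.0 cfs.
With Δt = 4 h = 14400 s, V = ΣQ_DR · Δt = 150.0 × 14400 = 2.16 × 10^6 ft³.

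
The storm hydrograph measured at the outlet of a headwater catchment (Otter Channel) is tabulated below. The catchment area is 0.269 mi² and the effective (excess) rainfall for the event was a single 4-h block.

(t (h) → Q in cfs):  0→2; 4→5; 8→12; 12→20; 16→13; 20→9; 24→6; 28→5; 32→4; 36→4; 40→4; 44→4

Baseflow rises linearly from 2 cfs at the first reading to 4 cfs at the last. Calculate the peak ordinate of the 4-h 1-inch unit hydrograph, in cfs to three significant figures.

Direct runoff: 0.00, 2.82, 9.64, 17.45, 10.27, 6.09, 2.91, 1.73, 0.55, 0.36, 0.18, 0.00 cfs; ΣQ_DR = 52.00 cfs, peak = 17.45 cfs.
Runoff depth d = ΣQ_DR·Δt / A = 52.00 × 14400 / (0.269 mi²) = 1.198 in.
The 1-inch UH is the DRH scaled by (1 in)/d, so U_p = 17.45 × 1/1.198 = 14.6 cfs.

U_p ≈ 14.6 cfs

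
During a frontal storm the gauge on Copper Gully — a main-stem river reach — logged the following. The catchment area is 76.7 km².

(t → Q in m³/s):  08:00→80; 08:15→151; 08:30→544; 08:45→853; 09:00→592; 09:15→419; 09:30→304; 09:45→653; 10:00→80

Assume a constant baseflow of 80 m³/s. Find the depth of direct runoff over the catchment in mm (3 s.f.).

Direct runoff: 0.0, 71.0, 464.0, 773.0, 512.0, 339.0, 224.0, 573.0, 0.0 m³/s; ΣQ_DR = 2956 m³/s.
V = ΣQ_DR · Δt = 2956 × 900 s = 2.660 × 10^6 m³.
Over A = 76.7 km², depth = V / A = 34.7 mm.

d ≈ 34.7 mm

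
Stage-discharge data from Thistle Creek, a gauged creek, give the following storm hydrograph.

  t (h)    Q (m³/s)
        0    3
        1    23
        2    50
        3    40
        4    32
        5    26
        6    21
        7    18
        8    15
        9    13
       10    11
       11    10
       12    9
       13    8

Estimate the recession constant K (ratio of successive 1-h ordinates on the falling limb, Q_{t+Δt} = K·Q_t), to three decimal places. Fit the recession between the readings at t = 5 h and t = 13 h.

K ≈ 0.863

Using the recession-limb readings at t = 5 h and t = 13 h: Q falls from 26 to 8 m³/s over 8 intervals.
K = (Q₂/Q₁)^(1/8) = (8/26)^(1/8) = 0.863.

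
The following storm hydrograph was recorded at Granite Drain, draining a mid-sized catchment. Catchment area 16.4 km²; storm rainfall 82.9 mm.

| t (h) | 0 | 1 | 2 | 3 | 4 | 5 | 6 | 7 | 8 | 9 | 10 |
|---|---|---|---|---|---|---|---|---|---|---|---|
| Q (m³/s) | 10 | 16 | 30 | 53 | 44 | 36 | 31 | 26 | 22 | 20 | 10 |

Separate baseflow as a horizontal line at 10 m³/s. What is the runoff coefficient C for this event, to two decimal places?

ΣQ_DR = 188.0 m³/s; V = ΣQ_DR·Δt = 6.768 × 10^5 m³.
Runoff depth d = V / A = 41.27 mm.
C = d / P = 41.27 / 82.9 = 0.50.

C ≈ 0.50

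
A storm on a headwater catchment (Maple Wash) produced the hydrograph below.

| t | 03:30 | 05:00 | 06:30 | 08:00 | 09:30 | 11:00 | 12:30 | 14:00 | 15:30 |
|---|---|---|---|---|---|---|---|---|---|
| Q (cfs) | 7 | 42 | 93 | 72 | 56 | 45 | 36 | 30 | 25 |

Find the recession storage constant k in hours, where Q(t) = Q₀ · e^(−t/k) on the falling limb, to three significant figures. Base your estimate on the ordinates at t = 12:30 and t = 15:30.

On the falling limb, Q drops from 36 to 25 cfs between t = 12:30 and t = 15:30 (Δt = 3 h).
k = −Δt / ln(Q₂/Q₁) = −3 / ln(25/36) = 8.23 h.

k ≈ 8.23 h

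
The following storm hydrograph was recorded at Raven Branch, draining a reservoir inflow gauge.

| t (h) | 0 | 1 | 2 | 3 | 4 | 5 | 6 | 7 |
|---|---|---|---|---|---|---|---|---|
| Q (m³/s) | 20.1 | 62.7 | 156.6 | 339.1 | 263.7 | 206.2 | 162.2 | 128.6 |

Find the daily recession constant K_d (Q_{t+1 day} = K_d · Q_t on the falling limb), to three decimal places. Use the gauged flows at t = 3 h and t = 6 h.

Between t = 3 h and t = 6 h the flow falls from 339.1 to 162.2 m³/s over 3×1 h = 3 h.
Per-interval ratio K = (162.2/339.1)^(1/3) = 0.7821; K_d = K^(24/1) = 0.003.

K_d ≈ 0.003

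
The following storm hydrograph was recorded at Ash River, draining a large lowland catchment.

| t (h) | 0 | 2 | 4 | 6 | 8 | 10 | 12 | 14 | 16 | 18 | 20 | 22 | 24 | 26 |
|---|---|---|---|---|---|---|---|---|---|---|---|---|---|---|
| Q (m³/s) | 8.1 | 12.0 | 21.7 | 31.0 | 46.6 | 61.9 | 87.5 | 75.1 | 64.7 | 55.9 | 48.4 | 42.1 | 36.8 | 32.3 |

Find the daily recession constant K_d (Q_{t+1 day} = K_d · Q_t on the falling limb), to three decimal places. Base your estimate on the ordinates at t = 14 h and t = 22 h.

Between t = 14 h and t = 22 h the flow falls from 75.1 to 42.1 m³/s over 4×2 h = 8 h.
Per-interval ratio K = (42.1/75.1)^(1/4) = 0.8653; K_d = K^(24/2) = 0.176.

K_d ≈ 0.176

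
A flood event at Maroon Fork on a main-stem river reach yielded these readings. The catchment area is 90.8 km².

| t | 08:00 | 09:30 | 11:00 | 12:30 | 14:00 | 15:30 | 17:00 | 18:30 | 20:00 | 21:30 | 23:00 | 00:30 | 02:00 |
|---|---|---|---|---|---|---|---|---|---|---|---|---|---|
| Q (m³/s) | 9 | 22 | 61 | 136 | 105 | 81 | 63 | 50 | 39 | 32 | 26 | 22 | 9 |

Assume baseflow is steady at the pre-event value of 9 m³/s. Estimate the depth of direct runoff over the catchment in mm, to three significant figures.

Direct runoff: 0.0, 13.0, 52.0, 127.0, 96.0, 72.0, 54.0, 41.0, 30.0, 23.0, 17.0, 13.0, 0.0 m³/s; ΣQ_DR = 538.0 m³/s.
V = ΣQ_DR · Δt = 538.0 × 5400 s = 2.905 × 10^6 m³.
Over A = 90.8 km², depth = V / A = 32.0 mm.

d ≈ 32.0 mm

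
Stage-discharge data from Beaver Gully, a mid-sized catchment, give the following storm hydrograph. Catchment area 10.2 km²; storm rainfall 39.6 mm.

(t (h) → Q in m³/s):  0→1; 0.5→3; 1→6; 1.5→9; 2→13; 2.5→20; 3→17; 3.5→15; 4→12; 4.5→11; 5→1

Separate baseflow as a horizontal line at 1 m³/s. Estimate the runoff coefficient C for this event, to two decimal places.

ΣQ_DR = 97.00 m³/s; V = ΣQ_DR·Δt = 1.746 × 10^5 m³.
Runoff depth d = V / A = 17.12 mm.
C = d / P = 17.12 / 39.6 = 0.43.

C ≈ 0.43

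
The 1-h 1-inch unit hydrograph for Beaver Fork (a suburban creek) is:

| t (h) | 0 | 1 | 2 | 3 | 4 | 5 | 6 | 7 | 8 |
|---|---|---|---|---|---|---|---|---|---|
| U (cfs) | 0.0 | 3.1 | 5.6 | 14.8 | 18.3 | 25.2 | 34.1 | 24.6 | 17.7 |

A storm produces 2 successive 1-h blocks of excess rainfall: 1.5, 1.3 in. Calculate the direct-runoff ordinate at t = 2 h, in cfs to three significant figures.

By discrete convolution, Q_j = Σ (P_i / 1 in) · U_{j−i}.
At t = 2 h (j=2): Q = (1.5/1)·5.6 + (1.3/1)·3.1 = 12.4 cfs.

Q ≈ 12.4 cfs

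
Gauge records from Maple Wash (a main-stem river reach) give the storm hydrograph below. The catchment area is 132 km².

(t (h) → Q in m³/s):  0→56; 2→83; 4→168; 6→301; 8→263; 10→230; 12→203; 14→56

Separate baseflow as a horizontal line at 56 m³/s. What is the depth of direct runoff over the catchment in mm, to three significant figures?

Direct runoff: 0.0, 27.0, 112.0, 245.0, 207.0, 174.0, 147.0, 0.0 m³/s; ΣQ_DR = 912.0 m³/s.
V = ΣQ_DR · Δt = 912.0 × 7200 s = 6.566 × 10^6 m³.
Over A = 132 km², depth = V / A = 49.7 mm.

d ≈ 49.7 mm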